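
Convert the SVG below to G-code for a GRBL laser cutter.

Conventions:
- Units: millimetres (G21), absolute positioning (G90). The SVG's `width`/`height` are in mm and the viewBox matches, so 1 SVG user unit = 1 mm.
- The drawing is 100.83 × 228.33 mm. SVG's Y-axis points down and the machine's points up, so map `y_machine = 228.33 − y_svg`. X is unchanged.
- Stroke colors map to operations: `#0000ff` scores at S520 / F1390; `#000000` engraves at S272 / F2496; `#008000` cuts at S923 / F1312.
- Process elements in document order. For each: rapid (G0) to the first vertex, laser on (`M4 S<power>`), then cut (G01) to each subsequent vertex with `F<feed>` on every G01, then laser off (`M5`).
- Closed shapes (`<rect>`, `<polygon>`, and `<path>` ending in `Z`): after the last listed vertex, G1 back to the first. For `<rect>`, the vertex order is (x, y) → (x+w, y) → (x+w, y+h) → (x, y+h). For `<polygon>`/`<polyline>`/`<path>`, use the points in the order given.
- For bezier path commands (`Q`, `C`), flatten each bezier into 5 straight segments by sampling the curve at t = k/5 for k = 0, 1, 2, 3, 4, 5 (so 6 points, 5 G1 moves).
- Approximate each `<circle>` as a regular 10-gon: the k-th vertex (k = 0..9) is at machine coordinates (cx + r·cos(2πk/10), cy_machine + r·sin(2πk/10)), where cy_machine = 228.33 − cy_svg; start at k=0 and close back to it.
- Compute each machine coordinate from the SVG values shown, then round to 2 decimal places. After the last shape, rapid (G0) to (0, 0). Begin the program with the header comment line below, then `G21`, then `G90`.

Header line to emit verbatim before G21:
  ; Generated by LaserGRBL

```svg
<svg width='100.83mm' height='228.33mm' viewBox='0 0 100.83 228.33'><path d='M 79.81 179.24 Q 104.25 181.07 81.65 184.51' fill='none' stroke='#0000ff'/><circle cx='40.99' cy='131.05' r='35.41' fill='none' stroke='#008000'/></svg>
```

; Generated by LaserGRBL
G21
G90
G0 X79.81 Y49.09
M4 S520
G01 X87.70 Y48.29 F1390
G01 X91.84 Y47.37 F1390
G01 X92.20 Y46.31 F1390
G01 X88.81 Y45.13 F1390
G01 X81.65 Y43.82 F1390
M5
G0 X76.40 Y97.28
M4 S923
G01 X69.64 Y118.09 F1312
G01 X51.93 Y130.96 F1312
G01 X30.05 Y130.96 F1312
G01 X12.34 Y118.09 F1312
G01 X5.58 Y97.28 F1312
G01 X12.34 Y76.47 F1312
G01 X30.05 Y63.60 F1312
G01 X51.93 Y63.60 F1312
G01 X69.64 Y76.47 F1312
G01 X76.40 Y97.28 F1312
M5
G0 X0.00 Y0.00

viewBox `0 0 100.83 228.33` with mm width/height → 1 unit = 1 mm. Flip: y_m = 228.33 − y_svg.

**Shape 1** — `<path>` quadratic bezier, stroke `#0000ff` → score (S520, F1390). Control points (SVG): P0=(79.81,179.24), P1=(104.25,181.07), P2=(81.65,184.51); sampled at t=k/5. Machine vertices: (79.81,49.09) → (87.70,48.29) → (91.84,47.37) → (92.20,46.31) → (88.81,45.13) → (81.65,43.82). Open path.

**Shape 2** — `<circle>` circle, stroke `#008000` → cut (S923, F1312). Machine vertices: (76.40,97.28) → (69.64,118.09) → (51.93,130.96) → (30.05,130.96) → (12.34,118.09) → (5.58,97.28) → (12.34,76.47) → (30.05,63.60) → (51.93,63.60) → (69.64,76.47) → (76.40,97.28). Closed: final G1 returns to the first vertex.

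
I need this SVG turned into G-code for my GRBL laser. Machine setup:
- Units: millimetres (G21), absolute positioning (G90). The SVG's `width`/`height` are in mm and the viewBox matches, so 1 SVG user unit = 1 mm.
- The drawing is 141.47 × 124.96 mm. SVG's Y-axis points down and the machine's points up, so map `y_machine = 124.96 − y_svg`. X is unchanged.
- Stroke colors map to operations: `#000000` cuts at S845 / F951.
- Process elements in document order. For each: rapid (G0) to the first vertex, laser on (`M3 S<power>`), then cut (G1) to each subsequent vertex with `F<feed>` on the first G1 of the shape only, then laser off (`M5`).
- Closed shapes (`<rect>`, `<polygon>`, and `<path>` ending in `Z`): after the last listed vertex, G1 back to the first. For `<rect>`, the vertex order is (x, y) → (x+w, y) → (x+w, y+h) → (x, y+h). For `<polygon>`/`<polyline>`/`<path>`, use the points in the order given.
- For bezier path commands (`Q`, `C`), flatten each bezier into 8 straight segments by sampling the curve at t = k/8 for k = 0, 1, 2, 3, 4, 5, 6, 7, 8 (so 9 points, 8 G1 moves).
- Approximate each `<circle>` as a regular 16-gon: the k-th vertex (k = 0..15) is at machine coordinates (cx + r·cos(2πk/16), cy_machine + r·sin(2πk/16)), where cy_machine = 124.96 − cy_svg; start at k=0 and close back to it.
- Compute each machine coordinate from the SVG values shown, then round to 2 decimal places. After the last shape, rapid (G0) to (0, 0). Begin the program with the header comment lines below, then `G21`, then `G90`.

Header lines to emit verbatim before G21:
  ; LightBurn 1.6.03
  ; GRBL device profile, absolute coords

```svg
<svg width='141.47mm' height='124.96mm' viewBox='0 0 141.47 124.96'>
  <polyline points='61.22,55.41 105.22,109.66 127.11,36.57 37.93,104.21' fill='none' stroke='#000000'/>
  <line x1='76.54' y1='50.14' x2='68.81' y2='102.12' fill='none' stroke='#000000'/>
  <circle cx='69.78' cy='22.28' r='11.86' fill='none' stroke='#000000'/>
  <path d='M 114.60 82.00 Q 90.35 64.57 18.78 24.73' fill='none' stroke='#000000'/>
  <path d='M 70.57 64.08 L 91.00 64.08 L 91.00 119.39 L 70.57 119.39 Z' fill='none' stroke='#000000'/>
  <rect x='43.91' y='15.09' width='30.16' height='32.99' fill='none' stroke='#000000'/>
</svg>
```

; LightBurn 1.6.03
; GRBL device profile, absolute coords
G21
G90
G0 X61.22 Y69.55
M3 S845
G1 X105.22 Y15.30 F951
G1 X127.11 Y88.39
G1 X37.93 Y20.75
M5
G0 X76.54 Y74.82
M3 S845
G1 X68.81 Y22.84 F951
M5
G0 X81.64 Y102.68
M3 S845
G1 X80.74 Y107.22 F951
G1 X78.17 Y111.07
G1 X74.32 Y113.64
G1 X69.78 Y114.54
G1 X65.24 Y113.64
G1 X61.39 Y111.07
G1 X58.82 Y107.22
G1 X57.92 Y102.68
G1 X58.82 Y98.14
G1 X61.39 Y94.29
G1 X65.24 Y91.72
G1 X69.78 Y90.82
G1 X74.32 Y91.72
G1 X78.17 Y94.29
G1 X80.74 Y98.14
G1 X81.64 Y102.68
M5
G0 X114.60 Y42.96
M3 S845
G1 X107.80 Y47.67 F951
G1 X99.52 Y53.08
G1 X89.76 Y59.18
G1 X78.52 Y65.99
G1 X65.80 Y73.50
G1 X51.61 Y81.71
G1 X35.93 Y90.62
G1 X18.78 Y100.23
M5
G0 X70.57 Y60.88
M3 S845
G1 X91.00 Y60.88 F951
G1 X91.00 Y5.57
G1 X70.57 Y5.57
G1 X70.57 Y60.88
M5
G0 X43.91 Y109.87
M3 S845
G1 X74.07 Y109.87 F951
G1 X74.07 Y76.88
G1 X43.91 Y76.88
G1 X43.91 Y109.87
M5
G0 X0.00 Y0.00

viewBox `0 0 141.47 124.96` with mm width/height → 1 unit = 1 mm. Flip: y_m = 124.96 − y_svg.

**Shape 1** — `<polyline>` open polyline, stroke `#000000` → cut (S845, F951). Machine vertices: (61.22,69.55) → (105.22,15.30) → (127.11,88.39) → (37.93,20.75). Open path.

**Shape 2** — `<line>` line segment, stroke `#000000` → cut (S845, F951). Machine vertices: (76.54,74.82) → (68.81,22.84). Open path.

**Shape 3** — `<circle>` circle, stroke `#000000` → cut (S845, F951). Machine vertices: (81.64,102.68) → (80.74,107.22) → (78.17,111.07) → (74.32,113.64) → (69.78,114.54) → (65.24,113.64) → (61.39,111.07) → (58.82,107.22) → (57.92,102.68) → (58.82,98.14) → (61.39,94.29) → (65.24,91.72) → (69.78,90.82) → (74.32,91.72) → (78.17,94.29) → (80.74,98.14) → (81.64,102.68). Closed: final G1 returns to the first vertex.

**Shape 4** — `<path>` quadratic bezier, stroke `#000000` → cut (S845, F951). Control points (SVG): P0=(114.60,82.00), P1=(90.35,64.57), P2=(18.78,24.73); sampled at t=k/8. Machine vertices: (114.60,42.96) → (107.80,47.67) → (99.52,53.08) → (89.76,59.18) → (78.52,65.99) → (65.80,73.50) → (51.61,81.71) → (35.93,90.62) → (18.78,100.23). Open path.

**Shape 5** — `<path>` rectangle, stroke `#000000` → cut (S845, F951). Machine vertices: (70.57,60.88) → (91.00,60.88) → (91.00,5.57) → (70.57,5.57) → (70.57,60.88). Closed: final G1 returns to the first vertex.

**Shape 6** — `<rect>` rectangle, stroke `#000000` → cut (S845, F951). Machine vertices: (43.91,109.87) → (74.07,109.87) → (74.07,76.88) → (43.91,76.88) → (43.91,109.87). Closed: final G1 returns to the first vertex.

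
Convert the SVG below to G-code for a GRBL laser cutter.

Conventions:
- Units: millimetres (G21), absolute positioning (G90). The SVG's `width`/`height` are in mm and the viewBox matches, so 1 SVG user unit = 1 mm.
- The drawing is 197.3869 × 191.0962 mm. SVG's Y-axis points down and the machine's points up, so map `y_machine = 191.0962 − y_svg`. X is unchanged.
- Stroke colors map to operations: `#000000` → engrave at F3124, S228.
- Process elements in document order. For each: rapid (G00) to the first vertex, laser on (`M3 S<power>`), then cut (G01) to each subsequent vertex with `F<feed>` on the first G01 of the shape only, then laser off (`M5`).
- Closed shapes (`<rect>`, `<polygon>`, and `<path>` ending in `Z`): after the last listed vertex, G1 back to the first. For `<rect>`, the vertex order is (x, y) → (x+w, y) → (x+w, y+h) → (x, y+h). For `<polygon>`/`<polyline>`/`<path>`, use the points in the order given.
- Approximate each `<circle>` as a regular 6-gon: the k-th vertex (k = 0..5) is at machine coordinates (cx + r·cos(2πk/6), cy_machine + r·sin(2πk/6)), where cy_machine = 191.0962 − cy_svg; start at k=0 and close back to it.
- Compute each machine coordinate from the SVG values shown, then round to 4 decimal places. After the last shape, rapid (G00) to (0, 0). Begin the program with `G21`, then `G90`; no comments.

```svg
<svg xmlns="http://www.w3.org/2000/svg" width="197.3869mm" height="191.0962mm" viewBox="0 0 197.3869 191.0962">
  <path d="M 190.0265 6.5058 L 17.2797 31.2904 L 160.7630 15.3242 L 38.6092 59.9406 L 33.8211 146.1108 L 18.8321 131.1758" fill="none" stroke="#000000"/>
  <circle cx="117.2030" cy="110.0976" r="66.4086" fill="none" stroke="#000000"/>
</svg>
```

1 u = 1 mm; y_m = 191.0962 − y.

[1] `<path>` open polyline, #000000→engrave S228 F3124: (190.0265,184.5904) → (17.2797,159.8058) → (160.7630,175.7720) → (38.6092,131.1556) → (33.8211,44.9854) → (18.8321,59.9204)

[2] `<circle>` circle, #000000→engrave S228 F3124: (183.6116,80.9986) → (150.4073,138.5101) → (83.9987,138.5101) → (50.7944,80.9986) → (83.9987,23.4871) → (150.4073,23.4871) → (183.6116,80.9986) (closed)

G21
G90
G00 X190.0265 Y184.5904
M3 S228
G01 X17.2797 Y159.8058 F3124
G01 X160.7630 Y175.7720
G01 X38.6092 Y131.1556
G01 X33.8211 Y44.9854
G01 X18.8321 Y59.9204
M5
G00 X183.6116 Y80.9986
M3 S228
G01 X150.4073 Y138.5101 F3124
G01 X83.9987 Y138.5101
G01 X50.7944 Y80.9986
G01 X83.9987 Y23.4871
G01 X150.4073 Y23.4871
G01 X183.6116 Y80.9986
M5
G00 X0.0000 Y0.0000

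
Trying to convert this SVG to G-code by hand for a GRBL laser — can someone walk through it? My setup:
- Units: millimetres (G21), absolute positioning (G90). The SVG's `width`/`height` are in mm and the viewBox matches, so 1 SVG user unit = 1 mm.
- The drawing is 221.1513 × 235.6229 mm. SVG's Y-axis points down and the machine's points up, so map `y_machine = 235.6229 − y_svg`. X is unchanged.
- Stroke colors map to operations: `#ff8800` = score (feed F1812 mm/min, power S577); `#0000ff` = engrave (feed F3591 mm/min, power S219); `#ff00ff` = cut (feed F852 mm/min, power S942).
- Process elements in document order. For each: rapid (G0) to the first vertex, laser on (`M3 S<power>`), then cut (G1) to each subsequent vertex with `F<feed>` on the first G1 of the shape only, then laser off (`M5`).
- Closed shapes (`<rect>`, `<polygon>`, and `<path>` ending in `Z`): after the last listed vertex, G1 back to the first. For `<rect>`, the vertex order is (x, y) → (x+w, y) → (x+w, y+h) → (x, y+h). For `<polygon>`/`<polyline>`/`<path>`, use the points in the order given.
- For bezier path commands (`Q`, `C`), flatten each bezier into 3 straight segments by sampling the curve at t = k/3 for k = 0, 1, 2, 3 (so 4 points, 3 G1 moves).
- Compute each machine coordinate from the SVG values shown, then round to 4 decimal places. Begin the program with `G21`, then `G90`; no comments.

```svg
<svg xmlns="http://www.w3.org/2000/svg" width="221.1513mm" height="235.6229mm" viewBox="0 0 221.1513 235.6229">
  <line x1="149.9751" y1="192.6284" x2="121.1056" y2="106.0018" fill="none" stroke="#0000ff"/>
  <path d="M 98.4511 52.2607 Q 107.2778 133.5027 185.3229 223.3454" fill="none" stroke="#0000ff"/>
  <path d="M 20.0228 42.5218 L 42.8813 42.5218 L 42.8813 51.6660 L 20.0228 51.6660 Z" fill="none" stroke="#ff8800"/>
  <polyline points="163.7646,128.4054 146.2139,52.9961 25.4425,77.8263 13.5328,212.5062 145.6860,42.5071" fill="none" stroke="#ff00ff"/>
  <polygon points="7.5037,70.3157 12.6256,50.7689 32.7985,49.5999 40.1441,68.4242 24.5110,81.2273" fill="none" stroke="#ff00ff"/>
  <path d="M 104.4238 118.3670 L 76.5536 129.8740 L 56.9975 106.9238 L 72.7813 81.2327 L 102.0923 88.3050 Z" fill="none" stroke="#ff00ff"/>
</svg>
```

G21
G90
G0 X149.9751 Y42.9945
M3 S219
G1 X121.1056 Y129.6211 F3591
M5
G0 X98.4511 Y183.3622
M3 S219
G1 X112.0265 Y128.2452 F3591
G1 X140.9838 Y71.2170
G1 X185.3229 Y12.2775
M5
G0 X20.0228 Y193.1011
M3 S577
G1 X42.8813 Y193.1011 F1812
G1 X42.8813 Y183.9569
G1 X20.0228 Y183.9569
G1 X20.0228 Y193.1011
M5
G0 X163.7646 Y107.2175
M3 S942
G1 X146.2139 Y182.6268 F852
G1 X25.4425 Y157.7966
G1 X13.5328 Y23.1167
G1 X145.6860 Y193.1158
M5
G0 X7.5037 Y165.3072
M3 S942
G1 X12.6256 Y184.8540 F852
G1 X32.7985 Y186.0230
G1 X40.1441 Y167.1987
G1 X24.5110 Y154.3956
G1 X7.5037 Y165.3072
M5
G0 X104.4238 Y117.2559
M3 S942
G1 X76.5536 Y105.7489 F852
G1 X56.9975 Y128.6991
G1 X72.7813 Y154.3902
G1 X102.0923 Y147.3179
G1 X104.4238 Y117.2559
M5

viewBox `0 0 221.1513 235.6229` with mm width/height → 1 unit = 1 mm. Flip: y_m = 235.6229 − y_svg.

**Shape 1** — `<line>` line segment, stroke `#0000ff` → engrave (S219, F3591). Machine vertices: (149.9751,42.9945) → (121.1056,129.6211). Open path.

**Shape 2** — `<path>` quadratic bezier, stroke `#0000ff` → engrave (S219, F3591). Control points (SVG): P0=(98.4511,52.2607), P1=(107.2778,133.5027), P2=(185.3229,223.3454); sampled at t=k/3. Machine vertices: (98.4511,183.3622) → (112.0265,128.2452) → (140.9838,71.2170) → (185.3229,12.2775). Open path.

**Shape 3** — `<path>` rectangle, stroke `#ff8800` → score (S577, F1812). Machine vertices: (20.0228,193.1011) → (42.8813,193.1011) → (42.8813,183.9569) → (20.0228,183.9569) → (20.0228,193.1011). Closed: final G1 returns to the first vertex.

**Shape 4** — `<polyline>` open polyline, stroke `#ff00ff` → cut (S942, F852). Machine vertices: (163.7646,107.2175) → (146.2139,182.6268) → (25.4425,157.7966) → (13.5328,23.1167) → (145.6860,193.1158). Open path.

**Shape 5** — `<polygon>` regular polygon, stroke `#ff00ff` → cut (S942, F852). Machine vertices: (7.5037,165.3072) → (12.6256,184.8540) → (32.7985,186.0230) → (40.1441,167.1987) → (24.5110,154.3956) → (7.5037,165.3072). Closed: final G1 returns to the first vertex.

**Shape 6** — `<path>` regular polygon, stroke `#ff00ff` → cut (S942, F852). Machine vertices: (104.4238,117.2559) → (76.5536,105.7489) → (56.9975,128.6991) → (72.7813,154.3902) → (102.0923,147.3179) → (104.4238,117.2559). Closed: final G1 returns to the first vertex.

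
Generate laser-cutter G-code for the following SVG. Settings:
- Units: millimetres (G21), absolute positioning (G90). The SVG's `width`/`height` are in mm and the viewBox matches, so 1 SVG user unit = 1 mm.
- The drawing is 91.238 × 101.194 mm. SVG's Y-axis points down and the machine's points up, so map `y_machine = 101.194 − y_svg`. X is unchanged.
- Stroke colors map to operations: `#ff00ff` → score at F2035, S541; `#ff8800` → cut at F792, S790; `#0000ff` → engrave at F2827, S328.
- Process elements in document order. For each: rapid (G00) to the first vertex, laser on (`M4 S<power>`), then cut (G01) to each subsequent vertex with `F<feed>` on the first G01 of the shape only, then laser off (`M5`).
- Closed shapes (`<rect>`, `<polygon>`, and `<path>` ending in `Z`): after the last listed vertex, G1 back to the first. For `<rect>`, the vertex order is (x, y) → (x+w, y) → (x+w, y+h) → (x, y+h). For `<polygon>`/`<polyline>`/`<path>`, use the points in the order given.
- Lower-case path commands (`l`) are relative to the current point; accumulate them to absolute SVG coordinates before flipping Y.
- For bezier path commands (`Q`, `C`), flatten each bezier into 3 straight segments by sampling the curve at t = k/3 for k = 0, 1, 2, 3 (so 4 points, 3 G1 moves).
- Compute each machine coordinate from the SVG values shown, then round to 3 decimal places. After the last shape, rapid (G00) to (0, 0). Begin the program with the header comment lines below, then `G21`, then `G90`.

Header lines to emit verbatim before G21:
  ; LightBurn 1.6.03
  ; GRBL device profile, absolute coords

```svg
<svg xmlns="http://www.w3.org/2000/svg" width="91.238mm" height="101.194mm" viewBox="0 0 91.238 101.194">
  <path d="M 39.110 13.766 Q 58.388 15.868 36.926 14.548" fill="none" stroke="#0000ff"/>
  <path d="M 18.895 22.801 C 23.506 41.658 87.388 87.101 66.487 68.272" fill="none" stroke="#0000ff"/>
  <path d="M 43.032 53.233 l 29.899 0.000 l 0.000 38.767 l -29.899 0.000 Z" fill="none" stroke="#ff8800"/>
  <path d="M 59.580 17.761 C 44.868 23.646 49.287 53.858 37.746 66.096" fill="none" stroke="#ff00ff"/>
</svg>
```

; LightBurn 1.6.03
; GRBL device profile, absolute coords
G21
G90
G00 X39.110 Y87.428
M4 S328
G01 X47.435 Y86.407 F2827
G01 X46.707 Y86.146
G01 X36.926 Y86.646
M5
G00 X18.895 Y78.393
M4 S328
G01 X37.928 Y54.039 F2827
G01 X64.462 Y32.152
G01 X66.487 Y32.922
M5
G00 X43.032 Y47.961
M4 S790
G01 X72.931 Y47.961 F792
G01 X72.931 Y9.194
G01 X43.032 Y9.194
G01 X43.032 Y47.961
M5
G00 X59.580 Y83.433
M4 S541
G01 X49.945 Y71.006 F2035
G01 X45.267 Y51.761
G01 X37.746 Y35.098
M5
G00 X0.000 Y0.000

1 u = 1 mm; y_m = 101.194 − y.

[1] `<path>` quadratic bezier, #0000ff→engrave S328 F2827: (39.110,87.428) → (47.435,86.407) → (46.707,86.146) → (36.926,86.646)

[2] `<path>` cubic bezier, #0000ff→engrave S328 F2827: (18.895,78.393) → (37.928,54.039) → (64.462,32.152) → (66.487,32.922)

[3] `<path>` rectangle, #ff8800→cut S790 F792: (43.032,47.961) → (72.931,47.961) → (72.931,9.194) → (43.032,9.194) → (43.032,47.961) (closed)

[4] `<path>` cubic bezier, #ff00ff→score S541 F2035: (59.580,83.433) → (49.945,71.006) → (45.267,51.761) → (37.746,35.098)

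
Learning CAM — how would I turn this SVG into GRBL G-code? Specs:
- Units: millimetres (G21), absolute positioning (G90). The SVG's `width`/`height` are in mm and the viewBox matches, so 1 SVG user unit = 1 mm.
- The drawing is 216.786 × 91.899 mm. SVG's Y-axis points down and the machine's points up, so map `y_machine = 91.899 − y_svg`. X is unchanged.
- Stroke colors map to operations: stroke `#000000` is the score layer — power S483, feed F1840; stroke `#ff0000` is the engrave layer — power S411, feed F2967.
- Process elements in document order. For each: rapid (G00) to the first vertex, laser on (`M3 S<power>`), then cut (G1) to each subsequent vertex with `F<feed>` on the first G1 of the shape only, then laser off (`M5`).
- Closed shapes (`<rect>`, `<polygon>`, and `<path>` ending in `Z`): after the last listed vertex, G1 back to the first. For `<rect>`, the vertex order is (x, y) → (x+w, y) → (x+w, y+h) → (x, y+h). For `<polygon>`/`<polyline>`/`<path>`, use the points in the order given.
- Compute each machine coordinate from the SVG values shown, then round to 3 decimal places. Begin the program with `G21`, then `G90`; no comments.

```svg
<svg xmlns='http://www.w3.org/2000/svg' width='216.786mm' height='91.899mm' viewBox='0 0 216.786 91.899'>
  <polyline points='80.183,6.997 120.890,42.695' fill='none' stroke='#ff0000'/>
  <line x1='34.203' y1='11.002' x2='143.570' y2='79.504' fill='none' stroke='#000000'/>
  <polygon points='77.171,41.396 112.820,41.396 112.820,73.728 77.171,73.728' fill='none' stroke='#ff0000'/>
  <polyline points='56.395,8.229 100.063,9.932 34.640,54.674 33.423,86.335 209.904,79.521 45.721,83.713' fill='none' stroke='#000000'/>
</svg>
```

G21
G90
G00 X80.183 Y84.902
M3 S411
G1 X120.890 Y49.204 F2967
M5
G00 X34.203 Y80.897
M3 S483
G1 X143.570 Y12.395 F1840
M5
G00 X77.171 Y50.503
M3 S411
G1 X112.820 Y50.503 F2967
G1 X112.820 Y18.171
G1 X77.171 Y18.171
G1 X77.171 Y50.503
M5
G00 X56.395 Y83.670
M3 S483
G1 X100.063 Y81.967 F1840
G1 X34.640 Y37.225
G1 X33.423 Y5.564
G1 X209.904 Y12.378
G1 X45.721 Y8.186
M5

viewBox `0 0 216.786 91.899` with mm width/height → 1 unit = 1 mm. Flip: y_m = 91.899 − y_svg.

**Shape 1** — `<polyline>` line segment, stroke `#ff0000` → engrave (S411, F2967). Machine vertices: (80.183,84.902) → (120.890,49.204). Open path.

**Shape 2** — `<line>` line segment, stroke `#000000` → score (S483, F1840). Machine vertices: (34.203,80.897) → (143.570,12.395). Open path.

**Shape 3** — `<polygon>` rectangle, stroke `#ff0000` → engrave (S411, F2967). Machine vertices: (77.171,50.503) → (112.820,50.503) → (112.820,18.171) → (77.171,18.171) → (77.171,50.503). Closed: final G1 returns to the first vertex.

**Shape 4** — `<polyline>` open polyline, stroke `#000000` → score (S483, F1840). Machine vertices: (56.395,83.670) → (100.063,81.967) → (34.640,37.225) → (33.423,5.564) → (209.904,12.378) → (45.721,8.186). Open path.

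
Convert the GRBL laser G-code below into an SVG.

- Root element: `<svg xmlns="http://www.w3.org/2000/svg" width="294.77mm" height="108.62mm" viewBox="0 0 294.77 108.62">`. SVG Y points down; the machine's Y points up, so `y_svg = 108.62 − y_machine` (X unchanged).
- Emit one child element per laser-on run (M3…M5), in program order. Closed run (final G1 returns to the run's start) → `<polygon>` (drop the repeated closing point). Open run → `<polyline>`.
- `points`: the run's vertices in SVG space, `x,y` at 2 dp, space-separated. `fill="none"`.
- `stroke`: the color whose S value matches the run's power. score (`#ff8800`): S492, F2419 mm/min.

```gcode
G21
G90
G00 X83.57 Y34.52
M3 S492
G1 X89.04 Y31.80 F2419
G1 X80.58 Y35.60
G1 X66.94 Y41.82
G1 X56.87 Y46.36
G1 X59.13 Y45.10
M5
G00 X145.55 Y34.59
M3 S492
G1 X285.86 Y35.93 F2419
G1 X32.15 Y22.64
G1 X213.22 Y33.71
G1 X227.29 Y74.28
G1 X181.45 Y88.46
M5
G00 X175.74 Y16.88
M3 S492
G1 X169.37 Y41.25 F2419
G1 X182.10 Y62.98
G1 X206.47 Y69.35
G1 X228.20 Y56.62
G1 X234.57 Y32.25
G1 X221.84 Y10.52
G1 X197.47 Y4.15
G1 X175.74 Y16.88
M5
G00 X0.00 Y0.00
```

<svg xmlns="http://www.w3.org/2000/svg" width="294.77mm" height="108.62mm" viewBox="0 0 294.77 108.62">
  <polyline points="83.57,74.10 89.04,76.82 80.58,73.02 66.94,66.80 56.87,62.26 59.13,63.52" fill="none" stroke="#ff8800"/>
  <polyline points="145.55,74.03 285.86,72.69 32.15,85.98 213.22,74.91 227.29,34.34 181.45,20.16" fill="none" stroke="#ff8800"/>
  <polygon points="175.74,91.74 169.37,67.37 182.10,45.64 206.47,39.27 228.20,52.00 234.57,76.37 221.84,98.10 197.47,104.47" fill="none" stroke="#ff8800"/>
</svg>

Each laser-on run becomes one SVG element. Flip Y back into SVG space with y_svg = 108.62 − y_machine. Every run uses S492, so all elements get stroke `#ff8800` (score).

Run 1: The run is open, so emit a `<polyline>` with points (Y-flipped): 83.57,74.10 89.04,76.82 80.58,73.02 66.94,66.80 56.87,62.26 59.13,63.52.

Run 2: The run is open, so emit a `<polyline>` with points (Y-flipped): 145.55,74.03 285.86,72.69 32.15,85.98 213.22,74.91 227.29,34.34 181.45,20.16.

Run 3: The run returns to its start, so emit a `<polygon>` with points (Y-flipped): 175.74,91.74 169.37,67.37 182.10,45.64 206.47,39.27 228.20,52.00 234.57,76.37 221.84,98.10 197.47,104.47.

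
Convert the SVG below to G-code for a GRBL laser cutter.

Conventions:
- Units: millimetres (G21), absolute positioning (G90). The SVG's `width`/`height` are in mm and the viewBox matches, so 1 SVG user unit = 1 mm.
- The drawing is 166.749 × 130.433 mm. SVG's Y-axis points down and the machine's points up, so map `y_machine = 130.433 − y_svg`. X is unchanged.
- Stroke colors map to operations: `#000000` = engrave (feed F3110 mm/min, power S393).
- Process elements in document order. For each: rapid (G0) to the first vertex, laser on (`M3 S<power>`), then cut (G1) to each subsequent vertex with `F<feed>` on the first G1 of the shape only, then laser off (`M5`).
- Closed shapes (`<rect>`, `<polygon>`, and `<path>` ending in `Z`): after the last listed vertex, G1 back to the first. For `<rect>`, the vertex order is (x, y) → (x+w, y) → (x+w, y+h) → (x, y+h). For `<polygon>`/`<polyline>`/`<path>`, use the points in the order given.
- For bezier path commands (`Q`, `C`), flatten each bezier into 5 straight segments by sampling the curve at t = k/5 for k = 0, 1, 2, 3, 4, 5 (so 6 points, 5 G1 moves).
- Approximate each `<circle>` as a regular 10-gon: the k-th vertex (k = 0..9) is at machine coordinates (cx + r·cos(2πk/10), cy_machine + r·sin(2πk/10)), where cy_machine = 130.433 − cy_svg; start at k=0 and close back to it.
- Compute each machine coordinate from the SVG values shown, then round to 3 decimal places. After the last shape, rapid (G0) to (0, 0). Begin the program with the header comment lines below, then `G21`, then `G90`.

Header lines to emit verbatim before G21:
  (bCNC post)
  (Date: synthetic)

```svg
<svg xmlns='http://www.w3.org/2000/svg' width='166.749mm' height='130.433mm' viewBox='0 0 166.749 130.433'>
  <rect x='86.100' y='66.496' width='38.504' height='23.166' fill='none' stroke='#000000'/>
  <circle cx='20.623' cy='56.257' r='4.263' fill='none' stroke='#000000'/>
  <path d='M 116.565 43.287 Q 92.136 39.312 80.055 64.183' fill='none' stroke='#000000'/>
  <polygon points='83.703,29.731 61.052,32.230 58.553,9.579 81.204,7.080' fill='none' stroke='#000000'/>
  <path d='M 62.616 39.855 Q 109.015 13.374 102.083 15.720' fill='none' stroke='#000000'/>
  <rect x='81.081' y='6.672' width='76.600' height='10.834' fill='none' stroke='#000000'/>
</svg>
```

viewBox `0 0 166.749 130.433` with mm width/height → 1 unit = 1 mm. Flip: y_m = 130.433 − y_svg.

**Shape 1** — `<rect>` rectangle, stroke `#000000` → engrave (S393, F3110). Machine vertices: (86.100,63.937) → (124.604,63.937) → (124.604,40.771) → (86.100,40.771) → (86.100,63.937). Closed: final G1 returns to the first vertex.

**Shape 2** — `<circle>` circle, stroke `#000000` → engrave (S393, F3110). Machine vertices: (24.886,74.176) → (24.072,76.682) → (21.940,78.230) → (19.306,78.230) → (17.174,76.682) → (16.360,74.176) → (17.174,71.670) → (19.306,70.122) → (21.940,70.122) → (24.072,71.670) → (24.886,74.176). Closed: final G1 returns to the first vertex.

**Shape 3** — `<path>` quadratic bezier, stroke `#000000` → engrave (S393, F3110). Control points (SVG): P0=(116.565,43.287), P1=(92.136,39.312), P2=(80.055,64.183); sampled at t=k/5. Machine vertices: (116.565,87.146) → (107.287,87.582) → (98.997,85.711) → (91.695,81.531) → (85.381,75.045) → (80.055,66.250). Open path.

**Shape 4** — `<polygon>` regular polygon, stroke `#000000` → engrave (S393, F3110). Machine vertices: (83.703,100.702) → (61.052,98.203) → (58.553,120.854) → (81.204,123.353) → (83.703,100.702). Closed: final G1 returns to the first vertex.

**Shape 5** — `<path>` quadratic bezier, stroke `#000000` → engrave (S393, F3110). Control points (SVG): P0=(62.616,39.855), P1=(109.015,13.374), P2=(102.083,15.720); sampled at t=k/5. Machine vertices: (62.616,90.578) → (79.042,100.017) → (91.202,107.150) → (99.096,111.977) → (102.723,114.498) → (102.083,114.713). Open path.

**Shape 6** — `<rect>` rectangle, stroke `#000000` → engrave (S393, F3110). Machine vertices: (81.081,123.761) → (157.681,123.761) → (157.681,112.927) → (81.081,112.927) → (81.081,123.761). Closed: final G1 returns to the first vertex.

(bCNC post)
(Date: synthetic)
G21
G90
G0 X86.100 Y63.937
M3 S393
G1 X124.604 Y63.937 F3110
G1 X124.604 Y40.771
G1 X86.100 Y40.771
G1 X86.100 Y63.937
M5
G0 X24.886 Y74.176
M3 S393
G1 X24.072 Y76.682 F3110
G1 X21.940 Y78.230
G1 X19.306 Y78.230
G1 X17.174 Y76.682
G1 X16.360 Y74.176
G1 X17.174 Y71.670
G1 X19.306 Y70.122
G1 X21.940 Y70.122
G1 X24.072 Y71.670
G1 X24.886 Y74.176
M5
G0 X116.565 Y87.146
M3 S393
G1 X107.287 Y87.582 F3110
G1 X98.997 Y85.711
G1 X91.695 Y81.531
G1 X85.381 Y75.045
G1 X80.055 Y66.250
M5
G0 X83.703 Y100.702
M3 S393
G1 X61.052 Y98.203 F3110
G1 X58.553 Y120.854
G1 X81.204 Y123.353
G1 X83.703 Y100.702
M5
G0 X62.616 Y90.578
M3 S393
G1 X79.042 Y100.017 F3110
G1 X91.202 Y107.150
G1 X99.096 Y111.977
G1 X102.723 Y114.498
G1 X102.083 Y114.713
M5
G0 X81.081 Y123.761
M3 S393
G1 X157.681 Y123.761 F3110
G1 X157.681 Y112.927
G1 X81.081 Y112.927
G1 X81.081 Y123.761
M5
G0 X0.000 Y0.000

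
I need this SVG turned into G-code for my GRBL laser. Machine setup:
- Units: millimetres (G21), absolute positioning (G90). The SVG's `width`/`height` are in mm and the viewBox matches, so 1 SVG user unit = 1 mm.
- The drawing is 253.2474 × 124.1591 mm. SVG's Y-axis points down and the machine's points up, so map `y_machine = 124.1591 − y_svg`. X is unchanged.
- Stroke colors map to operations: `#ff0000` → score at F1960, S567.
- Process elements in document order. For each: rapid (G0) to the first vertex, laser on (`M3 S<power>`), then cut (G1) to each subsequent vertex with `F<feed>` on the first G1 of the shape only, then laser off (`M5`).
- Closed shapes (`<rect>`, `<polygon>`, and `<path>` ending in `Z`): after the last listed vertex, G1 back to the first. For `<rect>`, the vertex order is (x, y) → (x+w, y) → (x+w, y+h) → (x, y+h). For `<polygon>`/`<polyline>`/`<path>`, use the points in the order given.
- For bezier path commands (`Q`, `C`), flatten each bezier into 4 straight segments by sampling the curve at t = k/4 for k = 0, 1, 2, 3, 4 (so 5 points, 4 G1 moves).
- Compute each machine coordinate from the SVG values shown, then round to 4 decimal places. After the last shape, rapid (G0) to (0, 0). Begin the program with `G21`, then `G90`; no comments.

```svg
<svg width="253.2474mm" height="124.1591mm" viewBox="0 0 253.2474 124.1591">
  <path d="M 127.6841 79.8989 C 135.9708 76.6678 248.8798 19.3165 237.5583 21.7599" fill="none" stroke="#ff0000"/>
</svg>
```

Since the viewBox matches the mm dimensions, user units are millimetres directly. The only transform is the Y-flip y_m = 124.1591 − y_svg.

Shape 1 is a cubic bezier drawn with `<path>`. Its stroke #ff0000 means score at S567, F1960. After flipping Y the toolpath is (127.6841,44.2602) → (149.9400,55.0511) → (189.9743,75.4576) → (226.3320,94.8002) → (237.5583,102.3992).

G21
G90
G0 X127.6841 Y44.2602
M3 S567
G1 X149.9400 Y55.0511 F1960
G1 X189.9743 Y75.4576
G1 X226.3320 Y94.8002
G1 X237.5583 Y102.3992
M5
G0 X0.0000 Y0.0000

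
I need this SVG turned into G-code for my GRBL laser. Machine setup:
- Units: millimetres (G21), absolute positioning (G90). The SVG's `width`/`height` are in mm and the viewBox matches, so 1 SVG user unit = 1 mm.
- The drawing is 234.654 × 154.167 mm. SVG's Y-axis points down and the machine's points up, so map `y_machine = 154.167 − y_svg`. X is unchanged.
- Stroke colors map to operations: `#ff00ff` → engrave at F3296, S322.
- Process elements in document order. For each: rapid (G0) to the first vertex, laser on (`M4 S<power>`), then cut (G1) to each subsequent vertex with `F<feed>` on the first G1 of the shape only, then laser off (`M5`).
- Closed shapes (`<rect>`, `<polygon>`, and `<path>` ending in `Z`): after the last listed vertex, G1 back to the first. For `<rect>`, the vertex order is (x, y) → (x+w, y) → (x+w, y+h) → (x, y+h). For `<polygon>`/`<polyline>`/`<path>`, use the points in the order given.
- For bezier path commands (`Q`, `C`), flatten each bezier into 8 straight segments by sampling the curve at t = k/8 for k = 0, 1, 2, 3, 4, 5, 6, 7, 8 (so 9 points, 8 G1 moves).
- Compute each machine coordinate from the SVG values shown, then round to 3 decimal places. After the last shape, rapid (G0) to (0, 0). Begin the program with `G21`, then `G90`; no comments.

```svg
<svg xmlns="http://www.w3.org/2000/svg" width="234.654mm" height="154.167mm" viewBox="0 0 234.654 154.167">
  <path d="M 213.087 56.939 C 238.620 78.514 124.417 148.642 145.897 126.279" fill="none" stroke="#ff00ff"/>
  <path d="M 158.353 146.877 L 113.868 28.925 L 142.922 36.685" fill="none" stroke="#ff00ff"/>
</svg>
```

G21
G90
G0 X213.087 Y97.228
M4 S322
G1 X216.650 Y87.137 F3296
G1 X210.340 Y74.147
G1 X197.385 Y59.911
G1 X181.012 Y46.081
G1 X164.449 Y34.311
G1 X150.924 Y26.254
G1 X143.664 Y23.562
G1 X145.897 Y27.888
M5
G0 X158.353 Y7.290
M4 S322
G1 X113.868 Y125.242 F3296
G1 X142.922 Y117.482
M5
G0 X0.000 Y0.000

viewBox `0 0 234.654 154.167` with mm width/height → 1 unit = 1 mm. Flip: y_m = 154.167 − y_svg.

**Shape 1** — `<path>` cubic bezier, stroke `#ff00ff` → engrave (S322, F3296). Control points (SVG): P0=(213.087,56.939), P1=(238.620,78.514), P2=(124.417,148.642), P3=(145.897,126.279); sampled at t=k/8. Machine vertices: (213.087,97.228) → (216.650,87.137) → (210.340,74.147) → (197.385,59.911) → (181.012,46.081) → (164.449,34.311) → (150.924,26.254) → (143.664,23.562) → (145.897,27.888). Open path.

**Shape 2** — `<path>` open polyline, stroke `#ff00ff` → engrave (S322, F3296). Machine vertices: (158.353,7.290) → (113.868,125.242) → (142.922,117.482). Open path.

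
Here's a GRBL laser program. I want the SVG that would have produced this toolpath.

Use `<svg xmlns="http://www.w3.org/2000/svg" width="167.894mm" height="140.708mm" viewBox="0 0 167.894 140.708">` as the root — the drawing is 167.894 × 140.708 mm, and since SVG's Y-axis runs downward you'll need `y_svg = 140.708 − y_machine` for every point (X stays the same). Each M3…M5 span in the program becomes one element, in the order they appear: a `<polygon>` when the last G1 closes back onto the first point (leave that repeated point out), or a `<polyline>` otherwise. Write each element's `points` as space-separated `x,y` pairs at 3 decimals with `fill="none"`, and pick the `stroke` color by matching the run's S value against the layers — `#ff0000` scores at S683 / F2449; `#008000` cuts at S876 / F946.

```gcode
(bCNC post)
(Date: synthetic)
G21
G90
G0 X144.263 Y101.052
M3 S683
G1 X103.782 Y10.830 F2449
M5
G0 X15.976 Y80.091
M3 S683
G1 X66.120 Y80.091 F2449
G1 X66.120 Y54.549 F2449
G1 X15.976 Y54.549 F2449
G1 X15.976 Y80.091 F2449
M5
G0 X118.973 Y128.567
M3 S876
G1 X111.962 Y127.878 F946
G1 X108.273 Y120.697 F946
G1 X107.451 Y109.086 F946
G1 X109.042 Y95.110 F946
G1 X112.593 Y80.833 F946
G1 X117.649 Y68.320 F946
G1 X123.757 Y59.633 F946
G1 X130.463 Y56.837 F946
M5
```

Machine Y-up, SVG Y-down with viewBox height 140.708, so y_svg = 140.708 − y_machine; X carries over.

Run 1: S683 ⇒ score layer `#ff0000`. The run is open, so emit a `<polyline>` with points (Y-flipped): 144.263,39.656 103.782,129.878.

Run 2: S683 ⇒ score layer `#ff0000`. The run returns to its start, so emit a `<polygon>` with points (Y-flipped): 15.976,60.617 66.120,60.617 66.120,86.159 15.976,86.159.

Run 3: S876 ⇒ cut layer `#008000`. The run is open, so emit a `<polyline>` with points (Y-flipped): 118.973,12.141 111.962,12.830 108.273,20.011 107.451,31.622 109.042,45.598 112.593,59.875 117.649,72.388 123.757,81.075 130.463,83.871.

<svg xmlns="http://www.w3.org/2000/svg" width="167.894mm" height="140.708mm" viewBox="0 0 167.894 140.708">
  <polyline points="144.263,39.656 103.782,129.878" fill="none" stroke="#ff0000"/>
  <polygon points="15.976,60.617 66.120,60.617 66.120,86.159 15.976,86.159" fill="none" stroke="#ff0000"/>
  <polyline points="118.973,12.141 111.962,12.830 108.273,20.011 107.451,31.622 109.042,45.598 112.593,59.875 117.649,72.388 123.757,81.075 130.463,83.871" fill="none" stroke="#008000"/>
</svg>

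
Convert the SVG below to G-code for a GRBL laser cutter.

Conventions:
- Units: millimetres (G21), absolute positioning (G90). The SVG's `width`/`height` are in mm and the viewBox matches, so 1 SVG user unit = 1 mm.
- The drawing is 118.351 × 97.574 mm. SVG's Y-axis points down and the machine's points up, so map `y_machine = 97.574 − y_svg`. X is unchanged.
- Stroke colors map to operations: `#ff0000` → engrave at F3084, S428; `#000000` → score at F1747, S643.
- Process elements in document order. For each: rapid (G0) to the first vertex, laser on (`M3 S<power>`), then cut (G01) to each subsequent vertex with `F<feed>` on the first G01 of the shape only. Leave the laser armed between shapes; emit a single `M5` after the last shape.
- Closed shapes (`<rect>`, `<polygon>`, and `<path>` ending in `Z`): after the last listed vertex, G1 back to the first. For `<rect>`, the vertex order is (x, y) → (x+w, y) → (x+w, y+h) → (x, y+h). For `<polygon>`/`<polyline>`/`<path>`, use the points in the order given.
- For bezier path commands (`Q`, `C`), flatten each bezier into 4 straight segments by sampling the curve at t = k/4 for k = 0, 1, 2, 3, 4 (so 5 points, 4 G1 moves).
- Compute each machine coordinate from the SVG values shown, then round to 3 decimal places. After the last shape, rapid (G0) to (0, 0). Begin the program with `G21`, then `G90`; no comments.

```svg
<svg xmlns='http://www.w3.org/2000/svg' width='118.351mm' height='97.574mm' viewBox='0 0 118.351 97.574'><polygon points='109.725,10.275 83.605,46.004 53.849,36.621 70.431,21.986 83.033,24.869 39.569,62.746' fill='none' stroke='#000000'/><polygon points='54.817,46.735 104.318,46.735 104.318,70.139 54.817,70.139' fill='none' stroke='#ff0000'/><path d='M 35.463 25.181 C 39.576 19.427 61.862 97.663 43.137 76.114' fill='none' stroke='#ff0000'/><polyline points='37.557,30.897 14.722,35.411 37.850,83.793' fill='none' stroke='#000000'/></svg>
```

G21
G90
G0 X109.725 Y87.299
M3 S643
G01 X83.605 Y51.570 F1747
G01 X53.849 Y60.953
G01 X70.431 Y75.588
G01 X83.033 Y72.705
G01 X39.569 Y34.828
G01 X109.725 Y87.299
G0 X54.817 Y50.839
M3 S428
G01 X104.318 Y50.839 F3084
G01 X104.318 Y27.435
G01 X54.817 Y27.435
G01 X54.817 Y50.839
G0 X35.463 Y72.393
M3 S428
G01 X41.030 Y63.832 F3084
G01 X47.864 Y41.003
G01 X50.416 Y21.136
G01 X43.137 Y21.460
G0 X37.557 Y66.677
M3 S643
G01 X14.722 Y62.163 F1747
G01 X37.850 Y13.781
M5
G0 X0.000 Y0.000

1 u = 1 mm; y_m = 97.574 − y.

[1] `<polygon>` closed polygon, #000000→score S643 F1747: (109.725,87.299) → (83.605,51.570) → (53.849,60.953) → (70.431,75.588) → (83.033,72.705) → (39.569,34.828) → (109.725,87.299) (closed)

[2] `<polygon>` rectangle, #ff0000→engrave S428 F3084: (54.817,50.839) → (104.318,50.839) → (104.318,27.435) → (54.817,27.435) → (54.817,50.839) (closed)

[3] `<path>` cubic bezier, #ff0000→engrave S428 F3084: (35.463,72.393) → (41.030,63.832) → (47.864,41.003) → (50.416,21.136) → (43.137,21.460)

[4] `<polyline>` open polyline, #000000→score S643 F1747: (37.557,66.677) → (14.722,62.163) → (37.850,13.781)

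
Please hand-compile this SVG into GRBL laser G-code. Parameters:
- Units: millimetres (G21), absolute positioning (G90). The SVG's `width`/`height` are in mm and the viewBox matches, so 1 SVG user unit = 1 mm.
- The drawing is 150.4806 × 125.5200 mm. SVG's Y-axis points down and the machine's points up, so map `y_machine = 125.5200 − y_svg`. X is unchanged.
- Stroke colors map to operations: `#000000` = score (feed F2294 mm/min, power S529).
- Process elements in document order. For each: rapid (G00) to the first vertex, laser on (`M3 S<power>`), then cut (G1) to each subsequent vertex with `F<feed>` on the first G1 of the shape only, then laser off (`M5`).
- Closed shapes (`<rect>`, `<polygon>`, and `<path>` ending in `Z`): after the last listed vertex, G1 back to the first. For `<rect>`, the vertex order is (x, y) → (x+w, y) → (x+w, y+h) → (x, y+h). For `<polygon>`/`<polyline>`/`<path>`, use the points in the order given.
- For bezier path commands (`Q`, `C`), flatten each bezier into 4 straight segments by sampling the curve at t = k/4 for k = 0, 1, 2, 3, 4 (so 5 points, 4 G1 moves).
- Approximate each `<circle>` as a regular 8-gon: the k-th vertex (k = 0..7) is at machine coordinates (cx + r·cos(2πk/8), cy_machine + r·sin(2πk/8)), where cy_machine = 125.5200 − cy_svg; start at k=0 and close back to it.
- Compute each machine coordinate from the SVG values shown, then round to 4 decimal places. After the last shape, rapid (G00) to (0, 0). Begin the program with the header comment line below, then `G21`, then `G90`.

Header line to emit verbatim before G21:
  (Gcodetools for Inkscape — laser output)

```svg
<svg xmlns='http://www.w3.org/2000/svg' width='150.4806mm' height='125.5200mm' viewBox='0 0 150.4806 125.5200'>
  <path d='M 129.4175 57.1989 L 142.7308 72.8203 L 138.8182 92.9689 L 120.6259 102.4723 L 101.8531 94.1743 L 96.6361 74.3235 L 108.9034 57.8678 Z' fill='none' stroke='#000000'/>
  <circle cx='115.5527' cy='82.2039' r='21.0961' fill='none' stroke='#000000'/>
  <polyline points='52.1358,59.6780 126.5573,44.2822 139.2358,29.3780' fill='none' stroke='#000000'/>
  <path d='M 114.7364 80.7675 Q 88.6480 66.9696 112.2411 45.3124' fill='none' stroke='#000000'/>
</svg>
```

(Gcodetools for Inkscape — laser output)
G21
G90
G00 X129.4175 Y68.3211
M3 S529
G1 X142.7308 Y52.6997 F2294
G1 X138.8182 Y32.5511
G1 X120.6259 Y23.0477
G1 X101.8531 Y31.3457
G1 X96.6361 Y51.1965
G1 X108.9034 Y67.6522
G1 X129.4175 Y68.3211
M5
G00 X136.6488 Y43.3161
M3 S529
G1 X130.4699 Y58.2333 F2294
G1 X115.5527 Y64.4122
G1 X100.6355 Y58.2333
G1 X94.4566 Y43.3161
G1 X100.6355 Y28.3989
G1 X115.5527 Y22.2200
G1 X130.4699 Y28.3989
G1 X136.6488 Y43.3161
M5
G00 X52.1358 Y65.8420
M3 S529
G1 X126.5573 Y81.2378 F2294
G1 X139.2358 Y96.1420
M5
G00 X114.7364 Y44.7525
M3 S529
G1 X104.7973 Y52.1427 F2294
G1 X101.0684 Y60.5152
G1 X103.5496 Y69.8702
G1 X112.2411 Y80.2076
M5
G00 X0.0000 Y0.0000

1 u = 1 mm; y_m = 125.5200 − y.

[1] `<path>` regular polygon, #000000→score S529 F2294: (129.4175,68.3211) → (142.7308,52.6997) → (138.8182,32.5511) → (120.6259,23.0477) → (101.8531,31.3457) → (96.6361,51.1965) → (108.9034,67.6522) → (129.4175,68.3211) (closed)

[2] `<circle>` circle, #000000→score S529 F2294: (136.6488,43.3161) → (130.4699,58.2333) → (115.5527,64.4122) → (100.6355,58.2333) → (94.4566,43.3161) → (100.6355,28.3989) → (115.5527,22.2200) → (130.4699,28.3989) → (136.6488,43.3161) (closed)

[3] `<polyline>` open polyline, #000000→score S529 F2294: (52.1358,65.8420) → (126.5573,81.2378) → (139.2358,96.1420)

[4] `<path>` quadratic bezier, #000000→score S529 F2294: (114.7364,44.7525) → (104.7973,52.1427) → (101.0684,60.5152) → (103.5496,69.8702) → (112.2411,80.2076)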